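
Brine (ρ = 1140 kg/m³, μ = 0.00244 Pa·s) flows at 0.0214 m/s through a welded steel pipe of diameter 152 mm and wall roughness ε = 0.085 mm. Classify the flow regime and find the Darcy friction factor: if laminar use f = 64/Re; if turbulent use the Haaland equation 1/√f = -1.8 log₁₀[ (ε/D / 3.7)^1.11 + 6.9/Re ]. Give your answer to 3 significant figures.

f ≈ 0.0421

Re = ρVD/μ = 1140·0.0214·0.152/0.00244 = 1520.
Re < 2300 → laminar, so f = 64/Re = 0.04211 (roughness is irrelevant in laminar flow).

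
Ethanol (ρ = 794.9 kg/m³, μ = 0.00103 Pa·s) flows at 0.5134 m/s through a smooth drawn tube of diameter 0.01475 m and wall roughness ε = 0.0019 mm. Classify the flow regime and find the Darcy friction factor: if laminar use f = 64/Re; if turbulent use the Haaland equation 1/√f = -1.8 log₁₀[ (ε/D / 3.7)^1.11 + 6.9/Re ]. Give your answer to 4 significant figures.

Re = ρVD/μ = 794.9·0.5134·0.01475/0.00103 = 5844.
Re > 4000 → turbulent. ε/D = 1.9e-06/0.01475 = 0.000129; Haaland: 1/√f = -1.8 log₁₀[1.13e-05 + 0.00118] = 5.263, so f = 0.03611.

f ≈ 0.03611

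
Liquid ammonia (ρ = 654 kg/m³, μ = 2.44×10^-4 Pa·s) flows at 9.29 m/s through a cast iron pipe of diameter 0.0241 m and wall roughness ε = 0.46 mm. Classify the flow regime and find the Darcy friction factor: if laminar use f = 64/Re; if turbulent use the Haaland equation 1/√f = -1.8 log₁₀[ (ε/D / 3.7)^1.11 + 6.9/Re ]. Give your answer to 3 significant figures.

f ≈ 0.0479

Re = ρVD/μ = 654·9.29·0.0241/0.000244 = 6.001e+05.
Re > 4000 → turbulent. ε/D = 0.00046/0.0241 = 0.0191; Haaland: 1/√f = -1.8 log₁₀[0.00289 + 1.15e-05] = 4.567, so f = 0.04794.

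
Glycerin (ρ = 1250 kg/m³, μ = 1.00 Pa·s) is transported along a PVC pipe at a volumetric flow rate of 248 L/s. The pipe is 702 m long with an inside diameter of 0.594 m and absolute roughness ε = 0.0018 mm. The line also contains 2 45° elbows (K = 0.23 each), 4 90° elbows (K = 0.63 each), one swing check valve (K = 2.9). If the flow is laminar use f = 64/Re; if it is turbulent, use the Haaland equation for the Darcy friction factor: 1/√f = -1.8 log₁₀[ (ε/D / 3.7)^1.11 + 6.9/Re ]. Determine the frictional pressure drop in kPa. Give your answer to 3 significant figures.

ΔP ≈ 59.9 kPa

Q = 248 L/s = 248/1000 = 0.248 m³/s.
Cross-sectional area A = πD²/4 = π(0.594)²/4 = 0.2771 m²; mean velocity V = Q/A = 0.248/0.2771 = 0.8949 m/s.
Reynolds number Re = ρVD/μ = 1250 · 0.8949 · 0.594 / 1 = 664.5.
Re < 2300 → laminar flow, so f = 64/Re = 64/664.5 = 0.09632 (the turbulent correlation is not needed).
Total minor-loss coefficient ΣK = 2·0.23 + 4·0.63 + 1·2.9 = 5.88.
ΔP = [f·L/D + ΣK]·(ρV²/2) = [0.09632·702/0.594 + 5.88]·(1250·0.8949²/2) = [113.8 + 5.88]·500.6 = 5.992e+04 Pa.
ΔP = 5.992e+04 Pa = 59.9 kPa.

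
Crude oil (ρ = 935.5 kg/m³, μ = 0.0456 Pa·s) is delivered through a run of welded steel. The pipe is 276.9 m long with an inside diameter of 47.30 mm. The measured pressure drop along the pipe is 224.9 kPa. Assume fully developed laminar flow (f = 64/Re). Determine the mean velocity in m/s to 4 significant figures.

V ≈ 1.245 m/s

For laminar flow, f = 64/Re with Re = ρVD/μ, so Darcy-Weisbach reduces to ΔP = 32μLV/D². Solving for V: V = ΔP·D²/(32μL) = 2.249e+05·(0.0473)²/(32·0.0456·276.9) = 1.245 m/s.
Check: Re = ρVD/μ = 935.5·1.245·0.0473/0.0456 = 1208 < 2300, so the laminar assumption holds.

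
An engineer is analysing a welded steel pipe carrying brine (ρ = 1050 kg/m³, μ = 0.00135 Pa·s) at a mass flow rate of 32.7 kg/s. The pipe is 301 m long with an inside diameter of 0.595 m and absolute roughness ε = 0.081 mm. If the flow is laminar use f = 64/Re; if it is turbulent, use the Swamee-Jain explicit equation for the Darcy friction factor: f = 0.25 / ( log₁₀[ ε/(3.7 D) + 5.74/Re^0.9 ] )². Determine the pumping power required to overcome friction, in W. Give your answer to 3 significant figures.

P ≈ 2.19 W

A = πD²/4 = π(0.595)²/4 = 0.2781 m²; mean velocity V = ṁ/(ρA) = 32.7/(1050 · 0.2781) = 0.112 m/s.
Reynolds number Re = ρVD/μ = 1050 · 0.112 · 0.595 / 0.00135 = 5.183e+04.
Re > 4000 → turbulent. Relative roughness ε/D = 8.1e-05/0.595 = 0.000136. Swamee-Jain: f = 0.25/(log₁₀[0.000136/3.7 + 5.74/5.183e+04^0.9])² = 0.25/(log₁₀[3.68e-05 + 0.000328])² = 0.25/(-3.438)² = 0.02115.
Darcy-Weisbach: ΔP = f(L/D)(ρV²/2) = 0.02115·(301/0.595)·(1050·0.112²/2) = 0.02115·505.9·6.586 = 70.47 Pa.
Q = ṁ/ρ = 32.7/1050 = 0.03114 m³/s.
Pumping power P = QΔP = 0.03114·70.47 = 2.195 W = 2.19 W.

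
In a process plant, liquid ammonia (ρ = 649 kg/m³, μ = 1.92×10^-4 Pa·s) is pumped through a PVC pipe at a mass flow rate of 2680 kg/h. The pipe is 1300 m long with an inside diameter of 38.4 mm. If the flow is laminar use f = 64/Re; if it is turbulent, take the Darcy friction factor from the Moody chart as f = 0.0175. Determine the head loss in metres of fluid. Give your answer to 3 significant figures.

h_f ≈ 29.6 m

ṁ = 2680 kg/h = 2680/3600 = 0.7444 kg/s.
A = πD²/4 = π(0.0384)²/4 = 0.001158 m²; mean velocity V = ṁ/(ρA) = 0.7444/(649 · 0.001158) = 0.9905 m/s.
Reynolds number Re = ρVD/μ = 649 · 0.9905 · 0.0384 / 0.000192 = 1.286e+05.
Re > 4000 → turbulent; use the Moody-chart value f = 0.0175.
Darcy-Weisbach: ΔP = f(L/D)(ρV²/2) = 0.0175·(1300/0.0384)·(649·0.9905²/2) = 0.0175·3.385e+04·318.3 = 1.886e+05 Pa.
Head loss h_f = ΔP/(ρg) = 1.886e+05/(649·9.81) = 29.6 m.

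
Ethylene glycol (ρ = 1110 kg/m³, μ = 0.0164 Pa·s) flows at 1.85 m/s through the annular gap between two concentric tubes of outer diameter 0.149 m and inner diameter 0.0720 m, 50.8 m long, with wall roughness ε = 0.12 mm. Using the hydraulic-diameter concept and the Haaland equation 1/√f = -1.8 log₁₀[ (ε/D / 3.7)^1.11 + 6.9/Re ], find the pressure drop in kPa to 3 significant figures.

ΔP ≈ 41.6 kPa

Hydraulic diameter D_h = 4A/P = D_o - D_i = 0.149 - 0.072 = 0.077 m.
Re = ρVD_h/μ = 1110·1.85·0.077/0.0164 = 9641.
ε/D_h = 0.00012/0.077 = 0.00156; Haaland gives 1/√f = -1.8 log₁₀[0.000179+0.000716] = 5.487, so f = 0.03322.
ΔP = f(L/D_h)(ρV²/2) = 0.03322·50.8/0.077·1899 = 4.163e+04 Pa.
ΔP = 41.6 kPa.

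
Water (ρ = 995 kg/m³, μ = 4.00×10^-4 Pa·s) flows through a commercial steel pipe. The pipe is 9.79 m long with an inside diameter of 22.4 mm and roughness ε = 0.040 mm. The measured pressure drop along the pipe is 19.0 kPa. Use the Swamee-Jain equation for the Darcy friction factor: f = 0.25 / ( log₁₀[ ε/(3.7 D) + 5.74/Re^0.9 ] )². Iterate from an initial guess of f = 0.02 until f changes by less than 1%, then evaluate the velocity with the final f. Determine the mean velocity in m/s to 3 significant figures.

V ≈ 1.88 m/s

Rearranging Darcy-Weisbach: V = √(2·ΔP·D/(f·L·ρ)). With ε/D = 4e-05/0.0224 = 0.00179, iterate starting from f = 0.02:
  f = 0.02 → V = √(2·1.9e+04·0.0224/(0.02·9.79·995)) = 2.09 m/s; Re = ρVD/μ = 1.165e+05; f → 0.02452
  f = 0.02452 → V = 1.888 m/s; Re = 1.052e+05; f → 0.02467
Converged (Δf/f < 1%). With the final f = 0.02467: V = √(2·1.9e+04·0.0224/(0.02467·9.79·995)) = 1.882 m/s.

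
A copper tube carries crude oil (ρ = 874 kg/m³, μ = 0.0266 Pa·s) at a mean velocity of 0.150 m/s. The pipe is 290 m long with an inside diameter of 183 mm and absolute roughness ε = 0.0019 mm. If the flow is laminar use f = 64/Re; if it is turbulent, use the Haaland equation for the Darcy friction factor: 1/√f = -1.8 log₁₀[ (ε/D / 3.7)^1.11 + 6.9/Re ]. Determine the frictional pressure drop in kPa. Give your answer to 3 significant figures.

Reynolds number Re = ρVD/μ = 874 · 0.15 · 0.183 / 0.0266 = 901.9.
Re < 2300 → laminar flow, so f = 64/Re = 64/901.9 = 0.07096 (the turbulent correlation is not needed).
Darcy-Weisbach: ΔP = f(L/D)(ρV²/2) = 0.07096·(290/0.183)·(874·0.15²/2) = 0.07096·1585·9.832 = 1106 Pa.
ΔP = 1106 Pa = 1.11 kPa.

ΔP ≈ 1.11 kPa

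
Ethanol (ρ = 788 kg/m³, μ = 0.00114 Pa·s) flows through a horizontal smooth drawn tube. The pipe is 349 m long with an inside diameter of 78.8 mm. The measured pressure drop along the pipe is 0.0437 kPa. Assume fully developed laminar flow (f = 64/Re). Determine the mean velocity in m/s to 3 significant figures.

V ≈ 0.0213 m/s

For laminar flow, f = 64/Re with Re = ρVD/μ, so Darcy-Weisbach reduces to ΔP = 32μLV/D². Solving for V: V = ΔP·D²/(32μL) = 43.7·(0.0788)²/(32·0.00114·349) = 0.02131 m/s.
Check: Re = ρVD/μ = 788·0.02131·0.0788/0.00114 = 1161 < 2300, so the laminar assumption holds.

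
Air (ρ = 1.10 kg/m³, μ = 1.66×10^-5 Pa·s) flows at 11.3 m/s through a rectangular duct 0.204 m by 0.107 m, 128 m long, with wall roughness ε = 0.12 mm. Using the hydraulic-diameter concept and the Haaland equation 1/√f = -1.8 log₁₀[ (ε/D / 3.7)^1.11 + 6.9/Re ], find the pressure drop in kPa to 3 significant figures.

Hydraulic diameter D_h = 4A/P = 4·(0.204·0.107)/(2·(0.204+0.107)) = 0.08731/0.622 = 0.1404 m.
Re = ρVD_h/μ = 1.1·11.3·0.1404/1.66e-05 = 1.051e+05.
ε/D_h = 0.00012/0.1404 = 0.000855; Haaland gives 1/√f = -1.8 log₁₀[9.2e-05+6.56e-05] = 6.844, so f = 0.02135.
ΔP = f(L/D_h)(ρV²/2) = 0.02135·128/0.1404·70.23 = 1367 Pa.
ΔP = 1.37 kPa.

ΔP ≈ 1.37 kPa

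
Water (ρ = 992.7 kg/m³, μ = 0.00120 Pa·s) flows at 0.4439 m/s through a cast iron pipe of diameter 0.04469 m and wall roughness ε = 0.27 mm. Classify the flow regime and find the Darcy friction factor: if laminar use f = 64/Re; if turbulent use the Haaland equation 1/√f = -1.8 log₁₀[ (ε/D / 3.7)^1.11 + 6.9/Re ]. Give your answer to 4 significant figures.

f ≈ 0.03641

Re = ρVD/μ = 992.7·0.4439·0.04469/0.0012 = 1.641e+04.
Re > 4000 → turbulent. ε/D = 0.00027/0.04469 = 0.00604; Haaland: 1/√f = -1.8 log₁₀[0.000806 + 0.00042] = 5.24, so f = 0.03641.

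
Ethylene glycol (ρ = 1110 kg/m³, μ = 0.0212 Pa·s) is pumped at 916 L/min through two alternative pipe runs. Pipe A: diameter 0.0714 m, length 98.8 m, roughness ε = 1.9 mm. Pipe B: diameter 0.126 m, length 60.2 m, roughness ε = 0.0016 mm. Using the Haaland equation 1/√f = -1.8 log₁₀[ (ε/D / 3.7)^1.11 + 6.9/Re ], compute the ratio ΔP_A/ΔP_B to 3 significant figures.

Pipe A: V = Q/A = 0.01527/0.004004 = 3.813 m/s; Re = 1.425e+04; ε/D = 0.0266; Haaland → f = 0.05679; ΔP_A = f(L/D)(ρV²/2) = 6.341e+05 Pa.
Pipe B: V = Q/A = 0.01527/0.01247 = 1.224 m/s; Re = 8077; ε/D = 1.27e-05; Haaland → f = 0.03279; ΔP_B = f(L/D)(ρV²/2) = 1.303e+04 Pa.
ΔP_A/ΔP_B = 6.341e+05/1.303e+04 = 48.6.

ΔP_A/ΔP_B ≈ 48.6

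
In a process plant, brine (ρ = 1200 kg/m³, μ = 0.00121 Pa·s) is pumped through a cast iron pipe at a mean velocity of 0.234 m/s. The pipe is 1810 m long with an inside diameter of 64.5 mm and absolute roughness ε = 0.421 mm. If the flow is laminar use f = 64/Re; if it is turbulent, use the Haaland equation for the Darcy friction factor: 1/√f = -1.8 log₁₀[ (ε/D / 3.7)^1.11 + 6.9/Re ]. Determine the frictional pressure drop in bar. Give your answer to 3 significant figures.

Reynolds number Re = ρVD/μ = 1200 · 0.234 · 0.0645 / 0.00121 = 1.497e+04.
Re > 4000 → turbulent. Relative roughness ε/D = 0.000421/0.0645 = 0.00653. Haaland: 1/√f = -1.8 log₁₀[(0.00653/3.7)^1.11 + 6.9/1.497e+04] = -1.8 log₁₀[0.000878 + 0.000461] = 5.172, so f = 0.03739.
Darcy-Weisbach: ΔP = f(L/D)(ρV²/2) = 0.03739·(1810/0.0645)·(1200·0.234²/2) = 0.03739·2.806e+04·32.85 = 3.447e+04 Pa.
ΔP = 3.447e+04 Pa = 0.345 bar.

ΔP ≈ 0.345 bar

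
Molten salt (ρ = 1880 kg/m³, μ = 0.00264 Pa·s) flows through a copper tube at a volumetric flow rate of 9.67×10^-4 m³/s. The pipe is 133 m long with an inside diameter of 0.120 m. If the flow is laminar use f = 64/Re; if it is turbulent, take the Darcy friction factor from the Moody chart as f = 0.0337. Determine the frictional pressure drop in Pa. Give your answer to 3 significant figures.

Cross-sectional area A = πD²/4 = π(0.12)²/4 = 0.01131 m²; mean velocity V = Q/A = 0.000967/0.01131 = 0.0855 m/s.
Reynolds number Re = ρVD/μ = 1880 · 0.0855 · 0.12 / 0.00264 = 7306.
Re > 4000 → turbulent; use the Moody-chart value f = 0.0337.
Darcy-Weisbach: ΔP = f(L/D)(ρV²/2) = 0.0337·(133/0.12)·(1880·0.0855²/2) = 0.0337·1108·6.872 = 256.7 Pa.

ΔP ≈ 257 Pa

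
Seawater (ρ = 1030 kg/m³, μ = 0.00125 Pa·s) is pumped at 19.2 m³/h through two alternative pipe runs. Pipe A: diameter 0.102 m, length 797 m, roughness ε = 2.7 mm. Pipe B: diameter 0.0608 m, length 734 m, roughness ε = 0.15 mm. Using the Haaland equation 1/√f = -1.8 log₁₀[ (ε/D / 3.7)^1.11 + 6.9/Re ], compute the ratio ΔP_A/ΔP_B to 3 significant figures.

Pipe A: V = Q/A = 0.005333/0.008171 = 0.6527 m/s; Re = 5.486e+04; ε/D = 0.0265; Haaland → f = 0.05502; ΔP_A = f(L/D)(ρV²/2) = 9.432e+04 Pa.
Pipe B: V = Q/A = 0.005333/0.002903 = 1.837 m/s; Re = 9.203e+04; ε/D = 0.00247; Haaland → f = 0.02626; ΔP_B = f(L/D)(ρV²/2) = 5.51e+05 Pa.
ΔP_A/ΔP_B = 9.432e+04/5.51e+05 = 0.171.

ΔP_A/ΔP_B ≈ 0.171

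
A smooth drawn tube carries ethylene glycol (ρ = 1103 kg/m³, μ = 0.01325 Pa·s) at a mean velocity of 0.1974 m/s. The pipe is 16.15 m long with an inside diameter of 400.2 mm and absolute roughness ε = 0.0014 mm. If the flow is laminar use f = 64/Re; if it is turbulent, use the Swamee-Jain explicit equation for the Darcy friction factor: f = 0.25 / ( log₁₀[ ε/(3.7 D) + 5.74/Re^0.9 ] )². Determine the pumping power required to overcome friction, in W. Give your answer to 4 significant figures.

Reynolds number Re = ρVD/μ = 1103 · 0.1974 · 0.4002 / 0.0132 = 6576.
Re > 4000 → turbulent. Relative roughness ε/D = 1.4e-06/0.4002 = 3.5e-06. Swamee-Jain: f = 0.25/(log₁₀[3.5e-06/3.7 + 5.74/6576^0.9])² = 0.25/(log₁₀[9.45e-07 + 0.0021])² = 0.25/(-2.677)² = 0.03488.
Darcy-Weisbach: ΔP = f(L/D)(ρV²/2) = 0.03488·(16.15/0.4002)·(1103·0.1974²/2) = 0.03488·40.35·21.49 = 30.25 Pa.
Q = V·A = 0.1974·0.1258 = 0.02483 m³/s.
Pumping power P = QΔP = 0.02483·30.25 = 0.75118 W = 0.7512 W.

P ≈ 0.7512 W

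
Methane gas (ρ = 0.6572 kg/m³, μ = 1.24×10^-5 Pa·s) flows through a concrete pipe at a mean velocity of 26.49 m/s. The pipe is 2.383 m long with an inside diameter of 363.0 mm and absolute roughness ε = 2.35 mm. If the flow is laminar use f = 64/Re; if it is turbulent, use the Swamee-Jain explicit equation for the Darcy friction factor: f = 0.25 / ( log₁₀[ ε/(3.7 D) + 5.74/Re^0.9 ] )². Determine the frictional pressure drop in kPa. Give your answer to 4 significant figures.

Reynolds number Re = ρVD/μ = 0.6572 · 26.49 · 0.363 / 1.24e-05 = 5.096e+05.
Re > 4000 → turbulent. Relative roughness ε/D = 0.00235/0.363 = 0.00647. Swamee-Jain: f = 0.25/(log₁₀[0.00647/3.7 + 5.74/5.096e+05^0.9])² = 0.25/(log₁₀[0.00175 + 4.19e-05])² = 0.25/(-2.747)² = 0.03314.
Darcy-Weisbach: ΔP = f(L/D)(ρV²/2) = 0.03314·(2.383/0.363)·(0.6572·26.49²/2) = 0.03314·6.565·230.6 = 50.16 Pa.
ΔP = 50.16 Pa = 0.05016 kPa.

ΔP ≈ 0.05016 kPa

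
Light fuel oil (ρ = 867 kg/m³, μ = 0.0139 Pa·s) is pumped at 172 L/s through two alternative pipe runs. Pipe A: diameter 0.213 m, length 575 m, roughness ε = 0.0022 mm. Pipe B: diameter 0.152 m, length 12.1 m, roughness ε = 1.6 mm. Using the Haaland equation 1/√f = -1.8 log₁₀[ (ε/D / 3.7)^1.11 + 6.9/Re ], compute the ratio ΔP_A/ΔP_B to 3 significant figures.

ΔP_A/ΔP_B ≈ 4.40

Pipe A: V = Q/A = 0.172/0.03563 = 4.827 m/s; Re = 6.413e+04; ε/D = 1.03e-05; Haaland → f = 0.01963; ΔP_A = f(L/D)(ρV²/2) = 5.352e+05 Pa.
Pipe B: V = Q/A = 0.172/0.01815 = 9.479 m/s; Re = 8.987e+04; ε/D = 0.0105; Haaland → f = 0.03925; ΔP_B = f(L/D)(ρV²/2) = 1.217e+05 Pa.
ΔP_A/ΔP_B = 5.352e+05/1.217e+05 = 4.40.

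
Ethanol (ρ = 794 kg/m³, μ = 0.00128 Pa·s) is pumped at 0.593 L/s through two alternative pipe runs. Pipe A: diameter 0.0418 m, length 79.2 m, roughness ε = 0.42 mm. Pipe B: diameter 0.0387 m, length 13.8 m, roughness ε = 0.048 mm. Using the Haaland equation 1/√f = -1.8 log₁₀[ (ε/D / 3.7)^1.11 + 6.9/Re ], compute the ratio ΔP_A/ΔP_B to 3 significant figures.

ΔP_A/ΔP_B ≈ 5.34

Pipe A: V = Q/A = 0.000593/0.001372 = 0.4321 m/s; Re = 1.12e+04; ε/D = 0.01; Haaland → f = 0.0426; ΔP_A = f(L/D)(ρV²/2) = 5983 Pa.
Pipe B: V = Q/A = 0.000593/0.001176 = 0.5041 m/s; Re = 1.21e+04; ε/D = 0.00124; Haaland → f = 0.03112; ΔP_B = f(L/D)(ρV²/2) = 1120 Pa.
ΔP_A/ΔP_B = 5983/1120 = 5.34.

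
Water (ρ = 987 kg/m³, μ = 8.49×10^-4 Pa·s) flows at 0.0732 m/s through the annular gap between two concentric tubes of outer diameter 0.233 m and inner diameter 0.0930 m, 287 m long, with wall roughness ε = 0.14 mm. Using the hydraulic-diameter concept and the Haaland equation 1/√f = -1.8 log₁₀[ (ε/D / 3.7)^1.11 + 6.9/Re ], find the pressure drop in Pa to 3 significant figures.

ΔP ≈ 167 Pa

Hydraulic diameter D_h = 4A/P = D_o - D_i = 0.233 - 0.093 = 0.14 m.
Re = ρVD_h/μ = 987·0.0732·0.14/0.000849 = 1.191e+04.
ε/D_h = 0.00014/0.14 = 0.001; Haaland gives 1/√f = -1.8 log₁₀[0.000109+0.000579] = 5.692, so f = 0.03087.
ΔP = f(L/D_h)(ρV²/2) = 0.03087·287/0.14·2.644 = 167.3 Pa.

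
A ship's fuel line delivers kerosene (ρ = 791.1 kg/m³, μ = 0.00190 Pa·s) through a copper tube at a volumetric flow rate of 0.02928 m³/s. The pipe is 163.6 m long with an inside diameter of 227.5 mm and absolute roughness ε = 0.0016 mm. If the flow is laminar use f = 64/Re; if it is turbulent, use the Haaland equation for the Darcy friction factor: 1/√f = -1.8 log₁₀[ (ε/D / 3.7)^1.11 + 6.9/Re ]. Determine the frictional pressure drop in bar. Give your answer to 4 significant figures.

Cross-sectional area A = πD²/4 = π(0.2275)²/4 = 0.04065 m²; mean velocity V = Q/A = 0.02928/0.04065 = 0.7203 m/s.
Reynolds number Re = ρVD/μ = 791.1 · 0.7203 · 0.2275 / 0.0019 = 6.823e+04.
Re > 4000 → turbulent. Relative roughness ε/D = 1.6e-06/0.2275 = 7.03e-06. Haaland: 1/√f = -1.8 log₁₀[(7.03e-06/3.7)^1.11 + 6.9/6.823e+04] = -1.8 log₁₀[4.46e-07 + 0.000101] = 7.188, so f = 0.01936.
Darcy-Weisbach: ΔP = f(L/D)(ρV²/2) = 0.01936·(163.6/0.2275)·(791.1·0.7203²/2) = 0.01936·719.1·205.2 = 2857 Pa.
ΔP = 2857 Pa = 0.02857 bar.

ΔP ≈ 0.02857 bar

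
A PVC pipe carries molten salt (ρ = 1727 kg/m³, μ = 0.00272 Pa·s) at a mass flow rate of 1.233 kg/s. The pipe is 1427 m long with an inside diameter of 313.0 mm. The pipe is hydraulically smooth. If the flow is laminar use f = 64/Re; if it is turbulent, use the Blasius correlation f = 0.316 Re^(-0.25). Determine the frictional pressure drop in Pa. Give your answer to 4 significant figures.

A = πD²/4 = π(0.313)²/4 = 0.07694 m²; mean velocity V = ṁ/(ρA) = 1.233/(1727 · 0.07694) = 0.009279 m/s.
Reynolds number Re = ρVD/μ = 1727 · 0.009279 · 0.313 / 0.00272 = 1844.
Re < 2300 → laminar flow, so f = 64/Re = 64/1844 = 0.03471 (the turbulent correlation is not needed).
Darcy-Weisbach: ΔP = f(L/D)(ρV²/2) = 0.03471·(1427/0.313)·(1727·0.009279²/2) = 0.03471·4559·0.07434 = 11.76 Pa.

ΔP ≈ 11.76 Pa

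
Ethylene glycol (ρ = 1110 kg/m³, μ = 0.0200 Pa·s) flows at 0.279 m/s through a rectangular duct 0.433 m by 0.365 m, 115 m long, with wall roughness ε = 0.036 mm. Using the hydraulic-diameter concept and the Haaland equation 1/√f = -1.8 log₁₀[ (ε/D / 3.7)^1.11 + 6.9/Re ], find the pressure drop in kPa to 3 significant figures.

Hydraulic diameter D_h = 4A/P = 4·(0.433·0.365)/(2·(0.433+0.365)) = 0.6322/1.596 = 0.3961 m.
Re = ρVD_h/μ = 1110·0.279·0.3961/0.02 = 6133.
ε/D_h = 3.6e-05/0.3961 = 9.09e-05; Haaland gives 1/√f = -1.8 log₁₀[7.64e-06+0.00112] = 5.303, so f = 0.03556.
ΔP = f(L/D_h)(ρV²/2) = 0.03556·115/0.3961·43.2 = 446.1 Pa.
ΔP = 0.446 kPa.

ΔP ≈ 0.446 kPa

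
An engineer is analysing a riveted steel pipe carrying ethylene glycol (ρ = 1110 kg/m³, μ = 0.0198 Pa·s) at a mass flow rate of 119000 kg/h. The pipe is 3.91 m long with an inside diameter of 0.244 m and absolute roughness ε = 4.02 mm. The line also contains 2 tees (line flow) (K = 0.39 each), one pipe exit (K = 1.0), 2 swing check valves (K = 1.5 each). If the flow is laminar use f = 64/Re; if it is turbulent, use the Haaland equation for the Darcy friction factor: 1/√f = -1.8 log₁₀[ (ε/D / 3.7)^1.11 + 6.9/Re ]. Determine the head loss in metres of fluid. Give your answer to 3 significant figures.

ṁ = 119000 kg/h = 119000/3600 = 33.06 kg/s.
A = πD²/4 = π(0.244)²/4 = 0.04676 m²; mean velocity V = ṁ/(ρA) = 33.06/(1110 · 0.04676) = 0.6369 m/s.
Reynolds number Re = ρVD/μ = 1110 · 0.6369 · 0.244 / 0.0198 = 8712.
Re > 4000 → turbulent. Relative roughness ε/D = 0.00402/0.244 = 0.0165. Haaland: 1/√f = -1.8 log₁₀[(0.0165/3.7)^1.11 + 6.9/8712] = -1.8 log₁₀[0.00245 + 0.000792] = 4.479, so f = 0.04984.
Total minor-loss coefficient ΣK = 2·0.39 + 1·1 + 2·1.5 = 4.78.
ΔP = [f·L/D + ΣK]·(ρV²/2) = [0.04984·3.91/0.244 + 4.78]·(1110·0.6369²/2) = [0.7986 + 4.78]·225.1 = 1256 Pa.
Head loss h_f = ΔP/(ρg) = 1256/(1110·9.81) = 0.115 m.

h_f ≈ 0.115 m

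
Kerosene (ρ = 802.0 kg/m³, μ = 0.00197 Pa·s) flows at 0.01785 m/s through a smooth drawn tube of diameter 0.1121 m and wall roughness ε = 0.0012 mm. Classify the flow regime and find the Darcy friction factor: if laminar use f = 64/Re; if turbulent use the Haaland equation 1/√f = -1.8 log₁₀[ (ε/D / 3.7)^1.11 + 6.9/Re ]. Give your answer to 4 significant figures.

Re = ρVD/μ = 802·0.01785·0.1121/0.00197 = 814.6.
Re < 2300 → laminar, so f = 64/Re = 0.07856 (roughness is irrelevant in laminar flow).

f ≈ 0.07856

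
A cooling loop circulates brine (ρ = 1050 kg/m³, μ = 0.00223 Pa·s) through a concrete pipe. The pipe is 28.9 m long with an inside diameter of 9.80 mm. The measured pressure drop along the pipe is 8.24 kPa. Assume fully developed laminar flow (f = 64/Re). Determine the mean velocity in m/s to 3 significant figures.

For laminar flow, f = 64/Re with Re = ρVD/μ, so Darcy-Weisbach reduces to ΔP = 32μLV/D². Solving for V: V = ΔP·D²/(32μL) = 8240·(0.0098)²/(32·0.00223·28.9) = 0.3837 m/s.
Check: Re = ρVD/μ = 1050·0.3837·0.0098/0.00223 = 1771 < 2300, so the laminar assumption holds.

V ≈ 0.384 m/s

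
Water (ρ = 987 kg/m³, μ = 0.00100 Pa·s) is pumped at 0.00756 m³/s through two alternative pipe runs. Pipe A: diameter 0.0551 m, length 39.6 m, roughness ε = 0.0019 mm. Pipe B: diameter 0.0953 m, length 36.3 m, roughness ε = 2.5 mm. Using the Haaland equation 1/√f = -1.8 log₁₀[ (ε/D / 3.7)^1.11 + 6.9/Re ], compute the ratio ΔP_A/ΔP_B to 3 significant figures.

ΔP_A/ΔP_B ≈ 5.00

Pipe A: V = Q/A = 0.00756/0.002384 = 3.171 m/s; Re = 1.724e+05; ε/D = 3.45e-05; Haaland → f = 0.01616; ΔP_A = f(L/D)(ρV²/2) = 5.761e+04 Pa.
Pipe B: V = Q/A = 0.00756/0.007133 = 1.06 m/s; Re = 9.969e+04; ε/D = 0.0262; Haaland → f = 0.05456; ΔP_B = f(L/D)(ρV²/2) = 1.152e+04 Pa.
ΔP_A/ΔP_B = 5.761e+04/1.152e+04 = 5.00.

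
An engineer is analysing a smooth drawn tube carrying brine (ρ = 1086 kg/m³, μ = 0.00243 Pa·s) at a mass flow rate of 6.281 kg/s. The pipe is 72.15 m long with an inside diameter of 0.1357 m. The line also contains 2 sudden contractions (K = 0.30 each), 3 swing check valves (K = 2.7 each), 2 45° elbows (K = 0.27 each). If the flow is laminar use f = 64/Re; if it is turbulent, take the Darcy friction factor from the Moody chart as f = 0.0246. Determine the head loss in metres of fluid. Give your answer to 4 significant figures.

h_f ≈ 0.1819 m

A = πD²/4 = π(0.1357)²/4 = 0.01446 m²; mean velocity V = ṁ/(ρA) = 6.281/(1086 · 0.01446) = 0.3999 m/s.
Reynolds number Re = ρVD/μ = 1086 · 0.3999 · 0.1357 / 0.00243 = 2.425e+04.
Re > 4000 → turbulent; use the Moody-chart value f = 0.0246.
Total minor-loss coefficient ΣK = 2·0.3 + 3·2.7 + 2·0.27 = 9.24.
ΔP = [f·L/D + ΣK]·(ρV²/2) = [0.0246·72.15/0.1357 + 9.24]·(1086·0.3999²/2) = [13.08 + 9.24]·86.84 = 1938 Pa.
Head loss h_f = ΔP/(ρg) = 1938/(1086·9.81) = 0.1819 m.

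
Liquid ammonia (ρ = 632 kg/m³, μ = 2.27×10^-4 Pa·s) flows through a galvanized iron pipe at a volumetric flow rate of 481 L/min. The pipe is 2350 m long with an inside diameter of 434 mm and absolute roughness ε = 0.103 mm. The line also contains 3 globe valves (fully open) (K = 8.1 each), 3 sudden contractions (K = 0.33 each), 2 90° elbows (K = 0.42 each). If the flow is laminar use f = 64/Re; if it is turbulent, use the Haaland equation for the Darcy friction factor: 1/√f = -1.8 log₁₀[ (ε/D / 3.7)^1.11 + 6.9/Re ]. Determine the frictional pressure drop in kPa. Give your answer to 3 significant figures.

Q = 481 L/min = 481/60000 = 0.008017 m³/s.
Cross-sectional area A = πD²/4 = π(0.434)²/4 = 0.1479 m²; mean velocity V = Q/A = 0.008017/0.1479 = 0.05419 m/s.
Reynolds number Re = ρVD/μ = 632 · 0.05419 · 0.434 / 0.000227 = 6.548e+04.
Re > 4000 → turbulent. Relative roughness ε/D = 0.000103/0.434 = 0.000237. Haaland: 1/√f = -1.8 log₁₀[(0.000237/3.7)^1.11 + 6.9/6.548e+04] = -1.8 log₁₀[2.22e-05 + 0.000105] = 7.01, so f = 0.02035.
Total minor-loss coefficient ΣK = 3·8.1 + 3·0.33 + 2·0.42 = 26.1.
ΔP = [f·L/D + ΣK]·(ρV²/2) = [0.02035·2350/0.434 + 26.1]·(632·0.05419²/2) = [110.2 + 26.1]·0.928 = 126.5 Pa.
ΔP = 126.5 Pa = 0.127 kPa.

ΔP ≈ 0.127 kPa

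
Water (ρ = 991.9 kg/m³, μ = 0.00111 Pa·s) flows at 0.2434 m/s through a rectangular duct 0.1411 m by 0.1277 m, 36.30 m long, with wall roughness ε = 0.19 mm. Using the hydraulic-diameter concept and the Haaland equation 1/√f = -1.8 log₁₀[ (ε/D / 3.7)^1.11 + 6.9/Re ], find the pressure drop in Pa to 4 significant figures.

ΔP ≈ 212.4 Pa

Hydraulic diameter D_h = 4A/P = 4·(0.1411·0.1277)/(2·(0.1411+0.1277)) = 0.07207/0.5376 = 0.1341 m.
Re = ρVD_h/μ = 991.9·0.2434·0.1341/0.00111 = 2.916e+04.
ε/D_h = 0.00019/0.1341 = 0.00142; Haaland gives 1/√f = -1.8 log₁₀[0.000161+0.000237] = 6.121, so f = 0.02669.
ΔP = f(L/D_h)(ρV²/2) = 0.02669·36.3/0.1341·29.38 = 212.4 Pa.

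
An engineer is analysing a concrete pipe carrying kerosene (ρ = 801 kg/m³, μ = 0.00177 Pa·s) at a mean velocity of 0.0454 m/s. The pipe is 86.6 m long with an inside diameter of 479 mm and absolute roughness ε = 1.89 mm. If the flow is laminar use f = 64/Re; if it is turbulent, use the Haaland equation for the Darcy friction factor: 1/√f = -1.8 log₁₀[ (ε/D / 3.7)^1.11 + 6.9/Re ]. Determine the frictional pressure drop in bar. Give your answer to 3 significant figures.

ΔP ≈ 5.40×10^-5 bar

Reynolds number Re = ρVD/μ = 801 · 0.0454 · 0.479 / 0.00177 = 9841.
Re > 4000 → turbulent. Relative roughness ε/D = 0.00189/0.479 = 0.00395. Haaland: 1/√f = -1.8 log₁₀[(0.00395/3.7)^1.11 + 6.9/9841] = -1.8 log₁₀[0.000502 + 0.000701] = 5.255, so f = 0.03621.
Darcy-Weisbach: ΔP = f(L/D)(ρV²/2) = 0.03621·(86.6/0.479)·(801·0.0454²/2) = 0.03621·180.8·0.8255 = 5.404 Pa.
ΔP = 5.404 Pa = 5.40×10^-5 bar.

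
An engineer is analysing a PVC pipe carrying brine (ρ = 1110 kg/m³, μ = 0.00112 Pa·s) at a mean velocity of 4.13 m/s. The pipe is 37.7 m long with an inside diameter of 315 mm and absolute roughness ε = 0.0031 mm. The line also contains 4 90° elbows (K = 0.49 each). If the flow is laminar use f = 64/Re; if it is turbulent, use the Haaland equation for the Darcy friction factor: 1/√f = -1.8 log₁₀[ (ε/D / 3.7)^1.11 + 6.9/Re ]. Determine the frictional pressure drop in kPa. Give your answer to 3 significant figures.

Reynolds number Re = ρVD/μ = 1110 · 4.13 · 0.315 / 0.00112 = 1.289e+06.
Re > 4000 → turbulent. Relative roughness ε/D = 3.1e-06/0.315 = 9.84e-06. Haaland: 1/√f = -1.8 log₁₀[(9.84e-06/3.7)^1.11 + 6.9/1.289e+06] = -1.8 log₁₀[6.48e-07 + 5.35e-06] = 9.399, so f = 0.01132.
Total minor-loss coefficient ΣK = 4·0.49 = 1.96.
ΔP = [f·L/D + ΣK]·(ρV²/2) = [0.01132·37.7/0.315 + 1.96]·(1110·4.13²/2) = [1.355 + 1.96]·9467 = 3.138e+04 Pa.
ΔP = 3.138e+04 Pa = 31.4 kPa.

ΔP ≈ 31.4 kPa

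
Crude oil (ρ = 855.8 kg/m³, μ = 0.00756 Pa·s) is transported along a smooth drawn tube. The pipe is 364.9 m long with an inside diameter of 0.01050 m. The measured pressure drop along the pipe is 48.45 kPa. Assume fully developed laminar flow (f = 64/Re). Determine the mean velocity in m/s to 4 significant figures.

V ≈ 0.06051 m/s

For laminar flow, f = 64/Re with Re = ρVD/μ, so Darcy-Weisbach reduces to ΔP = 32μLV/D². Solving for V: V = ΔP·D²/(32μL) = 4.845e+04·(0.0105)²/(32·0.00756·364.9) = 0.06051 m/s.
Check: Re = ρVD/μ = 855.8·0.06051·0.0105/0.00756 = 71.92 < 2300, so the laminar assumption holds.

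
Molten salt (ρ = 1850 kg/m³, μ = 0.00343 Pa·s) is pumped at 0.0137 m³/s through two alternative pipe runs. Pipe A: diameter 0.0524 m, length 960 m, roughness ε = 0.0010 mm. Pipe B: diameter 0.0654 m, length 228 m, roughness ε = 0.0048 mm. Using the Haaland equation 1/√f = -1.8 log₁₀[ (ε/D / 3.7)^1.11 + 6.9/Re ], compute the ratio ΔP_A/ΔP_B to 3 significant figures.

ΔP_A/ΔP_B ≈ 12.0

Pipe A: V = Q/A = 0.0137/0.002157 = 6.353 m/s; Re = 1.795e+05; ε/D = 1.91e-05; Haaland → f = 0.01594; ΔP_A = f(L/D)(ρV²/2) = 1.09e+07 Pa.
Pipe B: V = Q/A = 0.0137/0.003359 = 4.078 m/s; Re = 1.439e+05; ε/D = 7.34e-05; Haaland → f = 0.01695; ΔP_B = f(L/D)(ρV²/2) = 9.089e+05 Pa.
ΔP_A/ΔP_B = 1.09e+07/9.089e+05 = 12.0.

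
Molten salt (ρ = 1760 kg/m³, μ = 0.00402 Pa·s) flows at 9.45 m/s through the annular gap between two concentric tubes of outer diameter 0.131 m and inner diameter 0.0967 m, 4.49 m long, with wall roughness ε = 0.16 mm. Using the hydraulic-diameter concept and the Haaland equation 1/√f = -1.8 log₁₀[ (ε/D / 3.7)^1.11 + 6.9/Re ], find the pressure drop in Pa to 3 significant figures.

Hydraulic diameter D_h = 4A/P = D_o - D_i = 0.131 - 0.0967 = 0.0343 m.
Re = ρVD_h/μ = 1760·9.45·0.0343/0.00402 = 1.419e+05.
ε/D_h = 0.00016/0.0343 = 0.00466; Haaland gives 1/√f = -1.8 log₁₀[0.000605+4.86e-05] = 5.733, so f = 0.03043.
ΔP = f(L/D_h)(ρV²/2) = 0.03043·4.49/0.0343·7.859e+04 = 3.13e+05 Pa.

ΔP ≈ 313000 Pa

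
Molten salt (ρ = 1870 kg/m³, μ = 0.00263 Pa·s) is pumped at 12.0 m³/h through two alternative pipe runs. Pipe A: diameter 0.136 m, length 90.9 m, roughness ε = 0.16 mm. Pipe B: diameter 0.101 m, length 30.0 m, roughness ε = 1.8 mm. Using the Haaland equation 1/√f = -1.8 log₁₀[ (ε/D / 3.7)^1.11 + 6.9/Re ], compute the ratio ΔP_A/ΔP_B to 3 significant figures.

Pipe A: V = Q/A = 0.003333/0.01453 = 0.2295 m/s; Re = 2.219e+04; ε/D = 0.00118; Haaland → f = 0.02743; ΔP_A = f(L/D)(ρV²/2) = 902.5 Pa.
Pipe B: V = Q/A = 0.003333/0.008012 = 0.4161 m/s; Re = 2.988e+04; ε/D = 0.0178; Haaland → f = 0.04798; ΔP_B = f(L/D)(ρV²/2) = 2307 Pa.
ΔP_A/ΔP_B = 902.5/2307 = 0.391.

ΔP_A/ΔP_B ≈ 0.391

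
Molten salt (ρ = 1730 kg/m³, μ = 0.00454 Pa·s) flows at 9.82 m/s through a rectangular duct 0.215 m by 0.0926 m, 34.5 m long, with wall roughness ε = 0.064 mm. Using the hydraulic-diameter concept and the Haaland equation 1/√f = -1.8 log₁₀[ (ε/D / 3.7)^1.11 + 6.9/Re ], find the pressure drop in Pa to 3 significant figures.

Hydraulic diameter D_h = 4A/P = 4·(0.215·0.0926)/(2·(0.215+0.0926)) = 0.07964/0.6152 = 0.1294 m.
Re = ρVD_h/μ = 1730·9.82·0.1294/0.00454 = 4.844e+05.
ε/D_h = 6.4e-05/0.1294 = 0.000494; Haaland gives 1/√f = -1.8 log₁₀[5.01e-05+1.42e-05] = 7.545, so f = 0.01757.
ΔP = f(L/D_h)(ρV²/2) = 0.01757·34.5/0.1294·8.341e+04 = 3.905e+05 Pa.

ΔP ≈ 391000 Pa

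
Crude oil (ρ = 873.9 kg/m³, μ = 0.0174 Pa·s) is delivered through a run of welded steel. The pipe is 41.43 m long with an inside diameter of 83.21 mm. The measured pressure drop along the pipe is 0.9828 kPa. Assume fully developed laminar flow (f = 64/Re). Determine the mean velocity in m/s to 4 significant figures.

V ≈ 0.2950 m/s

For laminar flow, f = 64/Re with Re = ρVD/μ, so Darcy-Weisbach reduces to ΔP = 32μLV/D². Solving for V: V = ΔP·D²/(32μL) = 982.8·(0.08321)²/(32·0.0174·41.43) = 0.295 m/s.
Check: Re = ρVD/μ = 873.9·0.295·0.08321/0.0174 = 1233 < 2300, so the laminar assumption holds.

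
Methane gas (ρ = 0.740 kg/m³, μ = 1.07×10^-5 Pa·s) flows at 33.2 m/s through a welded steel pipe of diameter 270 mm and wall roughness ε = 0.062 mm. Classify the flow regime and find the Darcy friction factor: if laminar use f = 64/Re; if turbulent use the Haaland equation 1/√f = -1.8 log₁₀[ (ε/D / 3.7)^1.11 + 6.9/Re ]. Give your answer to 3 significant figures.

Re = ρVD/μ = 0.74·33.2·0.27/1.07e-05 = 6.199e+05.
Re > 4000 → turbulent. ε/D = 6.2e-05/0.27 = 0.00023; Haaland: 1/√f = -1.8 log₁₀[2.14e-05 + 1.11e-05] = 8.078, so f = 0.01532.

f ≈ 0.0153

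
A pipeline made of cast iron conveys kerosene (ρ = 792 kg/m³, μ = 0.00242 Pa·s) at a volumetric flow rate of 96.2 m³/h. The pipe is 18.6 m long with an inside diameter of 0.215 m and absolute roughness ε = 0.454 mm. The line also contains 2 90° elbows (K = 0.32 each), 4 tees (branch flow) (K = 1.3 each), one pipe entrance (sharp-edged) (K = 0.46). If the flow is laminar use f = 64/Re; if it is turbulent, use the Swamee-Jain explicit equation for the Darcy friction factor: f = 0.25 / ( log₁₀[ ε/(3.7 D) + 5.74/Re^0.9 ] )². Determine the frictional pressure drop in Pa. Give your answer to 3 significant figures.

Q = 96.2 m³/h = 96.2/3600 = 0.02672 m³/s.
Cross-sectional area A = πD²/4 = π(0.215)²/4 = 0.03631 m²; mean velocity V = Q/A = 0.02672/0.03631 = 0.736 m/s.
Reynolds number Re = ρVD/μ = 792 · 0.736 · 0.215 / 0.00242 = 5.179e+04.
Re > 4000 → turbulent. Relative roughness ε/D = 0.000454/0.215 = 0.00211. Swamee-Jain: f = 0.25/(log₁₀[0.00211/3.7 + 5.74/5.179e+04^0.9])² = 0.25/(log₁₀[0.000571 + 0.000328])² = 0.25/(-3.046)² = 0.02694.
Total minor-loss coefficient ΣK = 2·0.32 + 4·1.3 + 1·0.46 = 6.3.
ΔP = [f·L/D + ΣK]·(ρV²/2) = [0.02694·18.6/0.215 + 6.3]·(792·0.736²/2) = [2.331 + 6.3]·214.5 = 1852 Pa.

ΔP ≈ 1850 Pa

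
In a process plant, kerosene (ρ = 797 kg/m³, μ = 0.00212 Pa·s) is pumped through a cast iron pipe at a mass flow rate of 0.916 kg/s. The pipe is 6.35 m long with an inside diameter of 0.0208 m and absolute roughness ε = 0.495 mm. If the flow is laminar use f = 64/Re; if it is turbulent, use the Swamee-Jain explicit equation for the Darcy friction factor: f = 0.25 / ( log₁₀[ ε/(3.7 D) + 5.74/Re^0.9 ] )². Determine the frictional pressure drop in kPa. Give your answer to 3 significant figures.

A = πD²/4 = π(0.0208)²/4 = 0.0003398 m²; mean velocity V = ṁ/(ρA) = 0.916/(797 · 0.0003398) = 3.382 m/s.
Reynolds number Re = ρVD/μ = 797 · 3.382 · 0.0208 / 0.00212 = 2.645e+04.
Re > 4000 → turbulent. Relative roughness ε/D = 0.000495/0.0208 = 0.0238. Swamee-Jain: f = 0.25/(log₁₀[0.0238/3.7 + 5.74/2.645e+04^0.9])² = 0.25/(log₁₀[0.00643 + 0.000601])² = 0.25/(-2.153)² = 0.05394.
Darcy-Weisbach: ΔP = f(L/D)(ρV²/2) = 0.05394·(6.35/0.0208)·(797·3.382²/2) = 0.05394·305.3·4559 = 7.507e+04 Pa.
ΔP = 7.507e+04 Pa = 75.1 kPa.

ΔP ≈ 75.1 kPa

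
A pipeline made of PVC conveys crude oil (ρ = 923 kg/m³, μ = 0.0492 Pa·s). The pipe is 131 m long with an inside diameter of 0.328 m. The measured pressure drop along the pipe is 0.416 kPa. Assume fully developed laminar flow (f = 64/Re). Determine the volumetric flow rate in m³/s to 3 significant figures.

Q ≈ 0.0183 m³/s

For laminar flow, f = 64/Re with Re = ρVD/μ, so Darcy-Weisbach reduces to ΔP = 32μLV/D². Solving for V: V = ΔP·D²/(32μL) = 416·(0.328)²/(32·0.0492·131) = 0.217 m/s.
Check: Re = ρVD/μ = 923·0.217·0.328/0.0492 = 1335 < 2300, so the laminar assumption holds.
Q = V·A = 0.217·(π/4·0.328²) = 0.01834 m³/s = 0.0183 m³/s.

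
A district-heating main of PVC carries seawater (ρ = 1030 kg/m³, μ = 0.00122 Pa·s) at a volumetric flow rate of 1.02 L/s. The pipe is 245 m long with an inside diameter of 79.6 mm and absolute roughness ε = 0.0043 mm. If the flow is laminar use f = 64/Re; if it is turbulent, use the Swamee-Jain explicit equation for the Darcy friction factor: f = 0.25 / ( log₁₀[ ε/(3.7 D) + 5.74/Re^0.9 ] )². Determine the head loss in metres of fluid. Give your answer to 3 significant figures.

Q = 1.02 L/s = 1.02/1000 = 0.00102 m³/s.
Cross-sectional area A = πD²/4 = π(0.0796)²/4 = 0.004976 m²; mean velocity V = Q/A = 0.00102/0.004976 = 0.205 m/s.
Reynolds number Re = ρVD/μ = 1030 · 0.205 · 0.0796 / 0.00122 = 1.377e+04.
Re > 4000 → turbulent. Relative roughness ε/D = 4.3e-06/0.0796 = 5.4e-05. Swamee-Jain: f = 0.25/(log₁₀[5.4e-05/3.7 + 5.74/1.377e+04^0.9])² = 0.25/(log₁₀[1.46e-05 + 0.00108])² = 0.25/(-2.96)² = 0.02853.
Darcy-Weisbach: ΔP = f(L/D)(ρV²/2) = 0.02853·(245/0.0796)·(1030·0.205²/2) = 0.02853·3078·21.64 = 1900 Pa.
Head loss h_f = ΔP/(ρg) = 1900/(1030·9.81) = 0.188 m.

h_f ≈ 0.188 m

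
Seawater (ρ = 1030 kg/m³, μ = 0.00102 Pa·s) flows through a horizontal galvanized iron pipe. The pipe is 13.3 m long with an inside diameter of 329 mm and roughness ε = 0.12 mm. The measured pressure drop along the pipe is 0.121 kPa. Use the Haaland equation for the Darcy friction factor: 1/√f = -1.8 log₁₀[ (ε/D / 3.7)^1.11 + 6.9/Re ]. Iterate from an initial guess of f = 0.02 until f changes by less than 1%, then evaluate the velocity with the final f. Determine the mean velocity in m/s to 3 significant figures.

Rearranging Darcy-Weisbach: V = √(2·ΔP·D/(f·L·ρ)). With ε/D = 0.00012/0.329 = 0.000365, iterate starting from f = 0.02:
  f = 0.02 → V = √(2·121·0.329/(0.02·13.3·1030)) = 0.5391 m/s; Re = ρVD/μ = 1.791e+05; f → 0.0181
  f = 0.0181 → V = 0.5666 m/s; Re = 1.883e+05; f → 0.018
Converged (Δf/f < 1%). With the final f = 0.018: V = √(2·121·0.329/(0.018·13.3·1030)) = 0.5682 m/s.

V ≈ 0.568 m/s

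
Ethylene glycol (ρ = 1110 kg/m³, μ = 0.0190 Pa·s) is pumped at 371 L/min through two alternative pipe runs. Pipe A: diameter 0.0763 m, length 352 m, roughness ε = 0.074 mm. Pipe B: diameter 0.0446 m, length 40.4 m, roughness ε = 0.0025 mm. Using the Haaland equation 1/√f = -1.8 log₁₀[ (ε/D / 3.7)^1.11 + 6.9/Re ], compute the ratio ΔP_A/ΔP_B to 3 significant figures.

Pipe A: V = Q/A = 0.006183/0.004572 = 1.352 m/s; Re = 6028; ε/D = 0.00097; Haaland → f = 0.03663; ΔP_A = f(L/D)(ρV²/2) = 1.715e+05 Pa.
Pipe B: V = Q/A = 0.006183/0.001562 = 3.958 m/s; Re = 1.031e+04; ε/D = 5.61e-05; Haaland → f = 0.03068; ΔP_B = f(L/D)(ρV²/2) = 2.416e+05 Pa.
ΔP_A/ΔP_B = 1.715e+05/2.416e+05 = 0.710.

ΔP_A/ΔP_B ≈ 0.710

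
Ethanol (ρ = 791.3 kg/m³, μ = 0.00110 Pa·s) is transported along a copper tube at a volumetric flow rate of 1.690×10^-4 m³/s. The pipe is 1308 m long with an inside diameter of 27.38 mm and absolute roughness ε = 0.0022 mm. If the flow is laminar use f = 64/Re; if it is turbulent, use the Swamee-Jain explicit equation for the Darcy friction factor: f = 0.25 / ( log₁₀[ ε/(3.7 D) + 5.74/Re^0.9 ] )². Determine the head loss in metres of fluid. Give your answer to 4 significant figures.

h_f ≈ 7.338 m

Cross-sectional area A = πD²/4 = π(0.02738)²/4 = 0.0005888 m²; mean velocity V = Q/A = 0.000169/0.0005888 = 0.287 m/s.
Reynolds number Re = ρVD/μ = 791.3 · 0.287 · 0.02738 / 0.0011 = 5653.
Re > 4000 → turbulent. Relative roughness ε/D = 2.2e-06/0.02738 = 8.04e-05. Swamee-Jain: f = 0.25/(log₁₀[8.04e-05/3.7 + 5.74/5653^0.9])² = 0.25/(log₁₀[2.17e-05 + 0.00241])² = 0.25/(-2.614)² = 0.03658.
Darcy-Weisbach: ΔP = f(L/D)(ρV²/2) = 0.03658·(1308/0.02738)·(791.3·0.287²/2) = 0.03658·4.777e+04·32.6 = 5.696e+04 Pa.
Head loss h_f = ΔP/(ρg) = 5.696e+04/(791.3·9.81) = 7.338 m.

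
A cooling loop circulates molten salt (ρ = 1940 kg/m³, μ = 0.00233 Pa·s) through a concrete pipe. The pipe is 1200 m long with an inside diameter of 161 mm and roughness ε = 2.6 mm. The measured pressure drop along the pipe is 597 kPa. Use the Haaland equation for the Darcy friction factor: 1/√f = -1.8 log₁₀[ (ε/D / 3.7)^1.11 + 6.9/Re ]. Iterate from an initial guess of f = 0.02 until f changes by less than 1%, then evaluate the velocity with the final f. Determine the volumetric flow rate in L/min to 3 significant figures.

Q ≈ 1650 L/min

Rearranging Darcy-Weisbach: V = √(2·ΔP·D/(f·L·ρ)). With ε/D = 0.0026/0.161 = 0.0161, iterate starting from f = 0.02:
  f = 0.02 → V = √(2·5.97e+05·0.161/(0.02·1200·1940)) = 2.032 m/s; Re = ρVD/μ = 2.724e+05; f → 0.04513
  f = 0.04513 → V = 1.353 m/s; Re = 1.813e+05; f → 0.04521
Converged (Δf/f < 1%). With the final f = 0.04521: V = √(2·5.97e+05·0.161/(0.04521·1200·1940)) = 1.351 m/s.
Q = V·A = 1.351·(π/4·0.161²) = 0.02751 m³/s = 1650 L/min.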